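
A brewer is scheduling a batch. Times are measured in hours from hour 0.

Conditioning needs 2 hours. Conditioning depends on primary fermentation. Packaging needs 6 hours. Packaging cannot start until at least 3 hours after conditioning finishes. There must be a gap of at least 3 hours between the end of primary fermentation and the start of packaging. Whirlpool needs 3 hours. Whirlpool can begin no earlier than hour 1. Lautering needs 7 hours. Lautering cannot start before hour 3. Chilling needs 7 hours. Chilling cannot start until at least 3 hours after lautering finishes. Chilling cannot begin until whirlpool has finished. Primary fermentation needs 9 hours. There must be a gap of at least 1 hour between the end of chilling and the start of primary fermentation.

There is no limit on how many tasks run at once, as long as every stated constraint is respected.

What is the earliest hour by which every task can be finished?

Whirlpool cannot begin until its own release at hour 1. It runs from hour 1 to 1 + 3 = hour 4.
After its own release at hour 3, lautering can start at hour 3 and finishes at hour 10.
Chilling has to wait for lautering (finishes hour 10, plus 3-hour gap → hour 13); whirlpool (finishes hour 4). The latest of these is hour 13, so chilling runs hour 13 to 13 + 7 = hour 20.
Primary fermentation cannot begin until chilling (finishes hour 20, plus 1-hour gap → hour 21). It runs from hour 21 to 21 + 9 = hour 30.
After primary fermentation (finishes hour 30), conditioning can start at hour 30 and finishes at hour 32.
Packaging has to wait for conditioning (finishes hour 32, plus 3-hour gap → hour 35); primary fermentation (finishes hour 30, plus 3-hour gap → hour 33). The latest of these is hour 35, so packaging runs hour 35 to 35 + 6 = hour 41.
All tasks are finished once the last one completes. Finish times: Lautering at 10, Whirlpool at 4, Chilling at 20, Primary fermentation at 30, Conditioning at 32, Packaging at 41. The latest is hour 41.

41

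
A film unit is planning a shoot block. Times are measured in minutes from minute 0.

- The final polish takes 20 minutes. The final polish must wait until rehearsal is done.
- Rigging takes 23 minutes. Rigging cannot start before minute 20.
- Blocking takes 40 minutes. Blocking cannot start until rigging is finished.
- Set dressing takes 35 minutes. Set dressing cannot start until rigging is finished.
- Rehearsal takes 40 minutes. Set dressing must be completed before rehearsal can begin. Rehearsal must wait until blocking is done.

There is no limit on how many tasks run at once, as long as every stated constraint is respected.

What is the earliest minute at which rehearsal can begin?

83

After its own release at minute 20, rigging can start at minute 20 and finishes at minute 43.
Blocking waits on rigging (finishes minute 43), so it starts at minute 43 and finishes at 43 + 40 = minute 83.
Set dressing waits on rigging (finishes minute 43), so it starts at minute 43 and finishes at 43 + 35 = minute 78.
Rehearsal waits on set dressing (finishes minute 78); blocking (finishes minute 83). The latest of these is minute 83, which is the earliest rehearsal can start.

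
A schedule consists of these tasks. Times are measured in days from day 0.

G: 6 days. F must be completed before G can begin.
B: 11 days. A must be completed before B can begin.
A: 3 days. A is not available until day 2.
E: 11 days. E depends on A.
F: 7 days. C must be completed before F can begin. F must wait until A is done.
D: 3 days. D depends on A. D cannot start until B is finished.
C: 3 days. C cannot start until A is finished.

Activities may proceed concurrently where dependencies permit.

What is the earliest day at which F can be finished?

After its own release at day 2, A can start at day 2 and finishes at day 5.
C cannot begin until A (finishes day 5). It runs from day 5 to 5 + 3 = day 8.
F cannot start until C (finishes day 8); A (finishes day 5). The controlling bound is day 8, so F finishes at 8 + 7 = day 15.

15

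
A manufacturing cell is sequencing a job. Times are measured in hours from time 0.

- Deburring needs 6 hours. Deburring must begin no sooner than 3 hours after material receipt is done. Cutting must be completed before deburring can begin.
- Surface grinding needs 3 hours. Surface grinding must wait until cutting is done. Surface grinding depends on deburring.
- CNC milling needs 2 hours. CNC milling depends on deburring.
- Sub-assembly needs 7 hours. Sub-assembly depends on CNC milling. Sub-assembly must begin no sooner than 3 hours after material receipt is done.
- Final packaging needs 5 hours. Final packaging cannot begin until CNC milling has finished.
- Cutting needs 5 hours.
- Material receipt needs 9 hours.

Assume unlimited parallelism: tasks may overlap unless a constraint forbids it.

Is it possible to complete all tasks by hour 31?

Yes

Cutting can start immediately at hour 0; it finishes at hour 5.
Nothing blocks material receipt, so it runs from hour 0 to hour 9.
Deburring needs all of material receipt (finishes hour 9, plus 3-hour gap → hour 12); cutting (finishes hour 5). That puts its earliest start at hour 12; it finishes at 12 + 6 = hour 18.
For surface grinding: cutting (finishes hour 5); deburring (finishes hour 18). Taking the maximum gives a start of hour 18, and it finishes at 18 + 3 = hour 21.
CNC milling waits on deburring (finishes hour 18), so it starts at hour 18 and finishes at 18 + 2 = hour 20.
After CNC milling (finishes hour 20), final packaging can start at hour 20 and finishes at hour 25.
Sub-assembly has to wait for CNC milling (finishes hour 20); material receipt (finishes hour 9, plus 3-hour gap → hour 12). The latest of these is hour 20, so sub-assembly runs hour 20 to 20 + 7 = hour 27.
Every task is finished by hour 27, which is no later than the deadline of 31, so the schedule is feasible.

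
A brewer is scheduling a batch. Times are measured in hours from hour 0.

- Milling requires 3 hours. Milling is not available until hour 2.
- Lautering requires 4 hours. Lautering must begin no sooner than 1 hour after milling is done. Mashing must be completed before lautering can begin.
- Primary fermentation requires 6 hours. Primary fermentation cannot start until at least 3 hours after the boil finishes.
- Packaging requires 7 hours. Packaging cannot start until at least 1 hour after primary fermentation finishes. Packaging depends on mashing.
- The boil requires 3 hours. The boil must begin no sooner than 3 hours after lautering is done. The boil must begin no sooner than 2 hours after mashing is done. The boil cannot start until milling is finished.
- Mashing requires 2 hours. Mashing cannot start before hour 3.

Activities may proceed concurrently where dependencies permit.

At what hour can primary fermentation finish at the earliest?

Mashing cannot begin until its own release at hour 3. It runs from hour 3 to 3 + 2 = hour 5.
Milling waits on its own release at hour 2, so it starts at hour 2 and finishes at 2 + 3 = hour 5.
Lautering cannot start until milling (finishes hour 5, plus 1-hour gap → hour 6); mashing (finishes hour 5). The controlling bound is hour 6, so lautering finishes at 6 + 4 = hour 10.
The boil has to wait for lautering (finishes hour 10, plus 3-hour gap → hour 13); mashing (finishes hour 5, plus 2-hour gap → hour 7); milling (finishes hour 5). The latest of these is hour 13, so the boil runs hour 13 to 13 + 3 = hour 16.
After the boil (finishes hour 16, plus 3-hour gap → hour 19), primary fermentation can start at hour 19 and finishes at hour 25.

25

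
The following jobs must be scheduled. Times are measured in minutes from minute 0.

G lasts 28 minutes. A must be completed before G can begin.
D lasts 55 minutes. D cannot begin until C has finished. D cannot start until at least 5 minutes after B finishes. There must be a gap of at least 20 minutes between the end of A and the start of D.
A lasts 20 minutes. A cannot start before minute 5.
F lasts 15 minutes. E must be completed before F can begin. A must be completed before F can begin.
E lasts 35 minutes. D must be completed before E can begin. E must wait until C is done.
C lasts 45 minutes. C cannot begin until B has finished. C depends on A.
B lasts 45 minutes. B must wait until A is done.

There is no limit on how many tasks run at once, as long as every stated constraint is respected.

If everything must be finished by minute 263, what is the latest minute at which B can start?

68

F must finish by minute 263; it takes 15 minutes, so it must start by 263 − 15 = minute 248.
E has to be done before F (must start by minute 248). That means finishing by minute 248, i.e. starting by 248 − 35 = minute 213.
D feeds into E (must start by minute 213); so D must finish by minute 213 and therefore start by minute 158.
C must finish in time for D (must start by minute 158); E (must start by minute 213). The tightest is minute 158, so C must start by 158 − 45 = minute 113.
B has several dependents: C (must start by minute 113); D (must start by minute 158, minus 5-minute gap → minute 153). The earliest of those limits is minute 113, so B must start by 113 − 45 = minute 68.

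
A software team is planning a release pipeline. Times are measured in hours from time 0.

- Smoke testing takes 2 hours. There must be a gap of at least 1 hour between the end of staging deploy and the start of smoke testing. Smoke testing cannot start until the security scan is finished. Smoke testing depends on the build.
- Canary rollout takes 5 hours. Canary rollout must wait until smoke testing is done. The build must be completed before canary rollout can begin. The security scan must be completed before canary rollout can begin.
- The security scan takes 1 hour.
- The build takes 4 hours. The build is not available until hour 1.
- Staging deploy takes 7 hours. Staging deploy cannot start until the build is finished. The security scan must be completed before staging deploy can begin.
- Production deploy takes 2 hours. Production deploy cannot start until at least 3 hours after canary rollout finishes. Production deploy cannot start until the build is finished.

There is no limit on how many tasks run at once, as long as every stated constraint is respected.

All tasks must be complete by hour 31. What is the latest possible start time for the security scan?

10

Nothing follows production deploy; the deadline of hour 31 is its only limit. It must start by 31 − 2 = hour 29.
Canary rollout feeds into production deploy (must start by hour 29, minus 3-hour gap → hour 26); so canary rollout must finish by hour 26 and therefore start by hour 21.
Smoke testing has to be done before canary rollout (must start by hour 21). That means finishing by hour 21, i.e. starting by 21 − 2 = hour 19.
Since smoke testing (must start by hour 19, minus 1-hour gap → hour 18) depends on it, staging deploy must finish by hour 18. Backing off its 7-hour duration gives a latest start of hour 11.
The security scan must finish in time for staging deploy (must start by hour 11); smoke testing (must start by hour 19); canary rollout (must start by hour 21). The tightest is hour 11, so the security scan must start by 11 − 1 = hour 10.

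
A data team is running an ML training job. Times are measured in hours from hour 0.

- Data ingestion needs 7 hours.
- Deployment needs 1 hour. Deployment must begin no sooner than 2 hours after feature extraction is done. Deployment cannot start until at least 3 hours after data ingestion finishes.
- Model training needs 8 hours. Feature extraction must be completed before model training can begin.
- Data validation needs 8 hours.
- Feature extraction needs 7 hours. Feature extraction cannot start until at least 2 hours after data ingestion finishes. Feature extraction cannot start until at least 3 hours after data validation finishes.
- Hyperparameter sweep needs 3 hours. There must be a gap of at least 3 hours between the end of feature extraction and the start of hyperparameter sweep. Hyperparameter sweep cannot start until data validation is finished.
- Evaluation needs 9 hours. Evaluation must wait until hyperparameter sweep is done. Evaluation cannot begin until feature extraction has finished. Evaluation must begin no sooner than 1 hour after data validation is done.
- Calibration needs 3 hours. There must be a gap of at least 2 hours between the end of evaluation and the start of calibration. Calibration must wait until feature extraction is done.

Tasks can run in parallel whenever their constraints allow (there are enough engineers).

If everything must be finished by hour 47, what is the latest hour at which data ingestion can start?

Calibration has no dependents, so it just needs to finish by hour 47. Starting by 47 − 3 = hour 44 achieves that.
Evaluation must finish before calibration (must start by hour 44, minus 2-hour gap → hour 42). With a 9-hour duration, evaluation must start by 42 − 9 = hour 33.
Hyperparameter sweep feeds into evaluation (must start by hour 33); so hyperparameter sweep must finish by hour 33 and therefore start by hour 30.
To finish by hour 47, model training (duration 8) must start no later than hour 39.
Deployment has no dependents, so it just needs to finish by hour 47. Starting by 47 − 1 = hour 46 achieves that.
For feature extraction: hyperparameter sweep (must start by hour 30, minus 3-hour gap → hour 27); model training (must start by hour 39); evaluation (must start by hour 33); calibration (must start by hour 44); deployment (must start by hour 46, minus 2-hour gap → hour 44). The most restrictive is hour 27; with a 7-hour duration, feature extraction must start by hour 20.
Data ingestion has several dependents: feature extraction (must start by hour 20, minus 2-hour gap → hour 18); deployment (must start by hour 46, minus 3-hour gap → hour 43). The earliest of those limits is hour 18, so data ingestion must start by 18 − 7 = hour 11.

11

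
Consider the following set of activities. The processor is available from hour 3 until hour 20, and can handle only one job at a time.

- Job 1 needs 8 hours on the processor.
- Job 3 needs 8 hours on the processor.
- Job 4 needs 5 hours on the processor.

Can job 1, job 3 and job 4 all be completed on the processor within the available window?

The processor window is 20 − 3 = 17 hours.
Running back to back, the jobs need 8 + 8 + 5 = 21 hours on the processor.
Since 21 > 17, they cannot all fit.

No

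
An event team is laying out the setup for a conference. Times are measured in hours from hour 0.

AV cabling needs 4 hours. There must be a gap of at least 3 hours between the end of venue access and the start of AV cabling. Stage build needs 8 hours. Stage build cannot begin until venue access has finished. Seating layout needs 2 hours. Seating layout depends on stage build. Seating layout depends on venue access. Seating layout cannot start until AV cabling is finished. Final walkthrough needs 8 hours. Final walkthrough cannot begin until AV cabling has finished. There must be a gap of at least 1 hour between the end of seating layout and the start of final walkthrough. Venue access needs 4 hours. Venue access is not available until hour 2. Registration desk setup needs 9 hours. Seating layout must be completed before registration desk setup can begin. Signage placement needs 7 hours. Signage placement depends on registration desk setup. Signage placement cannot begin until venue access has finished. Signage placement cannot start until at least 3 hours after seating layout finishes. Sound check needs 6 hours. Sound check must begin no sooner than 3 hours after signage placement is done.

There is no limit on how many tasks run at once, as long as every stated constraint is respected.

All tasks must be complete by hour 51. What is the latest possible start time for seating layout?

24

To finish by hour 51, sound check (duration 6) must start no later than hour 45.
Signage placement has to be done before sound check (must start by hour 45, minus 3-hour gap → hour 42). That means finishing by hour 42, i.e. starting by 42 − 7 = hour 35.
Registration desk setup must finish before signage placement (must start by hour 35). With a 9-hour duration, registration desk setup must start by 35 − 9 = hour 26.
Nothing follows final walkthrough; the deadline of hour 51 is its only limit. It must start by 51 − 8 = hour 43.
Seating layout has several dependents: registration desk setup (must start by hour 26); signage placement (must start by hour 35, minus 3-hour gap → hour 32); final walkthrough (must start by hour 43, minus 1-hour gap → hour 42). The earliest of those limits is hour 26, so seating layout must start by 26 − 2 = hour 24.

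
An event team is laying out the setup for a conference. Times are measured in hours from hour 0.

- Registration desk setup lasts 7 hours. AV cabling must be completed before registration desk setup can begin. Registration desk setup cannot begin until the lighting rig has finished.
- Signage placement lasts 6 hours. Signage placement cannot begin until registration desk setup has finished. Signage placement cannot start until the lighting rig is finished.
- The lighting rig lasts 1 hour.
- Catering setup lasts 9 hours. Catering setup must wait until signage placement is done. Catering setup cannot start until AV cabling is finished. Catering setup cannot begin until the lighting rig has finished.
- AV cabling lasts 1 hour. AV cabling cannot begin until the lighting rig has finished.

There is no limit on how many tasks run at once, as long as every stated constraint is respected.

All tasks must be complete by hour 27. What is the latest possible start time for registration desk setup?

Catering setup must finish by hour 27; it takes 9 hours, so it must start by 27 − 9 = hour 18.
Signage placement feeds into catering setup (must start by hour 18); so signage placement must finish by hour 18 and therefore start by hour 12.
Registration desk setup feeds into signage placement (must start by hour 12); so registration desk setup must finish by hour 12 and therefore start by hour 5.

5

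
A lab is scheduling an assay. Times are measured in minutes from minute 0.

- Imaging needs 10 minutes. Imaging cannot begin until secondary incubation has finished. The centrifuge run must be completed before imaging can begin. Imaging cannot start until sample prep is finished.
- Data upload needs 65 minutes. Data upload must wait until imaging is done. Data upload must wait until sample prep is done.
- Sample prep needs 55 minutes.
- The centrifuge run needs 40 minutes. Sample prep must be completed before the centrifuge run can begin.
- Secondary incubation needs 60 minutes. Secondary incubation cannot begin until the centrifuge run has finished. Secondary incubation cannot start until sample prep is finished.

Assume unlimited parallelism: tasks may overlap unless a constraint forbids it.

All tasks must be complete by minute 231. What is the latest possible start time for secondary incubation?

Data upload must finish by minute 231; it takes 65 minutes, so it must start by 231 − 65 = minute 166.
Imaging feeds into data upload (must start by minute 166); so imaging must finish by minute 166 and therefore start by minute 156.
Secondary incubation must finish before imaging (must start by minute 156). With a 60-minute duration, secondary incubation must start by 156 − 60 = minute 96.

96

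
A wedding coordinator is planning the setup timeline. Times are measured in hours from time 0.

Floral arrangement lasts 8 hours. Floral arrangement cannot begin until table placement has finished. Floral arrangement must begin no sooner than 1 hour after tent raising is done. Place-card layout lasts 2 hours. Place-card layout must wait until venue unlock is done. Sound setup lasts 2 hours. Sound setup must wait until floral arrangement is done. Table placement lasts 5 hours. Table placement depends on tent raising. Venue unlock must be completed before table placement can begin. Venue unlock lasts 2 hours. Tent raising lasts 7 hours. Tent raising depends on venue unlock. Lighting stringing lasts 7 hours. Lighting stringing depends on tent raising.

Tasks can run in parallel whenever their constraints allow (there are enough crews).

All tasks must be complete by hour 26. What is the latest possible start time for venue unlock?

Nothing follows sound setup; the deadline of hour 26 is its only limit. It must start by 26 − 2 = hour 24.
Floral arrangement feeds into sound setup (must start by hour 24); so floral arrangement must finish by hour 24 and therefore start by hour 16.
Since floral arrangement (must start by hour 16) depends on it, table placement must finish by hour 16. Backing off its 5-hour duration gives a latest start of hour 11.
Lighting stringing must finish by hour 26; it takes 7 hours, so it must start by 26 − 7 = hour 19.
Tent raising feeds table placement (must start by hour 11); floral arrangement (must start by hour 16, minus 1-hour gap → hour 15); lighting stringing (must start by hour 19). Taking the minimum, tent raising must finish by hour 11 and start by 11 − 7 = hour 4.
Place-card layout must finish by hour 26; it takes 2 hours, so it must start by 26 − 2 = hour 24.
Venue unlock feeds tent raising (must start by hour 4); table placement (must start by hour 11); place-card layout (must start by hour 24). Taking the minimum, venue unlock must finish by hour 4 and start by 4 − 2 = hour 2.

2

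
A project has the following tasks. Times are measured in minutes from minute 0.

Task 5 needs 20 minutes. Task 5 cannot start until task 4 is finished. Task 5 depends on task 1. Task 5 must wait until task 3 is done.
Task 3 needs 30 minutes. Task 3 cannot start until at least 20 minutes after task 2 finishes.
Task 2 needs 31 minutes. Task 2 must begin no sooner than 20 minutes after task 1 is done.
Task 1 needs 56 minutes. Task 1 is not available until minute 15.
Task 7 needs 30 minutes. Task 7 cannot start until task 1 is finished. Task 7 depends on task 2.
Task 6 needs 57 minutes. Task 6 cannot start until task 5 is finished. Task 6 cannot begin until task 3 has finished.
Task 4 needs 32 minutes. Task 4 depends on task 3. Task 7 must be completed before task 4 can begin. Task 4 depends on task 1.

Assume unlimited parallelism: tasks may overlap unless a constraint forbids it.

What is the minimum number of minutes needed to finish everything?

281

Task 1 waits on its own release at minute 15, so it starts at minute 15 and finishes at 15 + 56 = minute 71.
Task 2 waits on task 1 (finishes minute 71, plus 20-minute gap → minute 91), so it starts at minute 91 and finishes at 91 + 31 = minute 122.
Task 7 needs all of task 1 (finishes minute 71); task 2 (finishes minute 122). That puts its earliest start at minute 122; it finishes at 122 + 30 = minute 152.
After task 2 (finishes minute 122, plus 20-minute gap → minute 142), task 3 can start at minute 142 and finishes at minute 172.
For task 4: task 3 (finishes minute 172); task 7 (finishes minute 152); task 1 (finishes minute 71). Taking the maximum gives a start of minute 172, and it finishes at 172 + 32 = minute 204.
Task 5 needs all of task 4 (finishes minute 204); task 1 (finishes minute 71); task 3 (finishes minute 172). That puts its earliest start at minute 204; it finishes at 204 + 20 = minute 224.
Task 6 cannot start until task 5 (finishes minute 224); task 3 (finishes minute 172). The controlling bound is minute 224, so task 6 finishes at 224 + 57 = minute 281.
All tasks are finished once the last one completes. Finish times: Task 1 at 71, Task 2 at 122, Task 3 at 172, Task 4 at 204, Task 5 at 224, Task 6 at 281, Task 7 at 152. The latest is minute 281.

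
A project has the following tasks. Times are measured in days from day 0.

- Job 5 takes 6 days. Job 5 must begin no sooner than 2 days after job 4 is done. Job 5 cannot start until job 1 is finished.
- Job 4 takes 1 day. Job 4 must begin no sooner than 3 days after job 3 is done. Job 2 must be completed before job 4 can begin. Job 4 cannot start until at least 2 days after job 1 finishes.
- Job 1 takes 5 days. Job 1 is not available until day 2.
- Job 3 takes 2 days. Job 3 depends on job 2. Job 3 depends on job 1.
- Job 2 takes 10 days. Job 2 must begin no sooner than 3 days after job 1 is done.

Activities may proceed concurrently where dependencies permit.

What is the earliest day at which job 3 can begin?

20

Job 1 waits on its own release at day 2, so it starts at day 2 and finishes at 2 + 5 = day 7.
Job 2 cannot begin until job 1 (finishes day 7, plus 3-day gap → day 10). It runs from day 10 to 10 + 10 = day 20.
Job 3 waits on job 2 (finishes day 20); job 1 (finishes day 7). The latest of these is day 20, which is the earliest job 3 can start.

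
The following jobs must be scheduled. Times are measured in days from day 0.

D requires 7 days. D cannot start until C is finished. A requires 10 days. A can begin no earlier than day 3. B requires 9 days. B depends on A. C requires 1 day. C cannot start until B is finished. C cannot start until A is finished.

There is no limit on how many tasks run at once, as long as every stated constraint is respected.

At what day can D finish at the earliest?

A waits on its own release at day 3, so it starts at day 3 and finishes at 3 + 10 = day 13.
After A (finishes day 13), B can start at day 13 and finishes at day 22.
C has to wait for B (finishes day 22); A (finishes day 13). The latest of these is day 22, so C runs day 22 to 22 + 1 = day 23.
After C (finishes day 23), D can start at day 23 and finishes at day 30.

30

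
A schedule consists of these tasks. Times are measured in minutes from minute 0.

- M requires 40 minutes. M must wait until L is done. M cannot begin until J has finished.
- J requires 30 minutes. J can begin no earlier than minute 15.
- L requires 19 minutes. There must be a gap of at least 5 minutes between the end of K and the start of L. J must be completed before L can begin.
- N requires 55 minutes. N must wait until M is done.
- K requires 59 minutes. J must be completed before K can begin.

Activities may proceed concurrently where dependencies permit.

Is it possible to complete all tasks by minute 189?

No

J waits on its own release at minute 15, so it starts at minute 15 and finishes at 15 + 30 = minute 45.
After J (finishes minute 45), K can start at minute 45 and finishes at minute 104.
L needs all of K (finishes minute 104, plus 5-minute gap → minute 109); J (finishes minute 45). That puts its earliest start at minute 109; it finishes at 109 + 19 = minute 128.
For M: L (finishes minute 128); J (finishes minute 45). Taking the maximum gives a start of minute 128, and it finishes at 128 + 40 = minute 168.
N waits on M (finishes minute 168), so it starts at minute 168 and finishes at 168 + 55 = minute 223.
The earliest everything can be done is minute 223, which is after the deadline of 189, so it is not possible.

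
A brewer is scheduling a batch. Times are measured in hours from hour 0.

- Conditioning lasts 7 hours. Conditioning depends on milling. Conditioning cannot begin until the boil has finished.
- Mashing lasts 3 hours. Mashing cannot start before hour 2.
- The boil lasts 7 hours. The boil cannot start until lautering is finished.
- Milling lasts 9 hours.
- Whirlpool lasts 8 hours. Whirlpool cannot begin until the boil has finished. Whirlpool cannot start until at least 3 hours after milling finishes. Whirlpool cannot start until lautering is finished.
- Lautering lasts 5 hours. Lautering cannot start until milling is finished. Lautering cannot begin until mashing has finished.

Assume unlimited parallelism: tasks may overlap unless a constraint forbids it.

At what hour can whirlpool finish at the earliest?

29

Mashing waits on its own release at hour 2, so it starts at hour 2 and finishes at 2 + 3 = hour 5.
Nothing blocks milling, so it runs from hour 0 to hour 9.
Lautering has to wait for milling (finishes hour 9); mashing (finishes hour 5). The latest of these is hour 9, so lautering runs hour 9 to 9 + 5 = hour 14.
The boil waits on lautering (finishes hour 14), so it starts at hour 14 and finishes at 14 + 7 = hour 21.
Whirlpool has to wait for the boil (finishes hour 21); milling (finishes hour 9, plus 3-hour gap → hour 12); lautering (finishes hour 14). The latest of these is hour 21, so whirlpool runs hour 21 to 21 + 8 = hour 29.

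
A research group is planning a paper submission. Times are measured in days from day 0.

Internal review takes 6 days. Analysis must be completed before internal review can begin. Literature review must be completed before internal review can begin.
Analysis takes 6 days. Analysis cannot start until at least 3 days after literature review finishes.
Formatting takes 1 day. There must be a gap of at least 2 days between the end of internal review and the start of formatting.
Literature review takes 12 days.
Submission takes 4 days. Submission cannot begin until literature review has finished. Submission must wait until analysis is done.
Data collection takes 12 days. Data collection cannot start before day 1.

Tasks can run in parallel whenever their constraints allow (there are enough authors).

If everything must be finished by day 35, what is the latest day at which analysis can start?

20

Nothing follows formatting; the deadline of day 35 is its only limit. It must start by 35 − 1 = day 34.
Since formatting (must start by day 34, minus 2-day gap → day 32) depends on it, internal review must finish by day 32. Backing off its 6-day duration gives a latest start of day 26.
Nothing follows submission; the deadline of day 35 is its only limit. It must start by 35 − 4 = day 31.
Analysis feeds internal review (must start by day 26); submission (must start by day 31). Taking the minimum, analysis must finish by day 26 and start by 26 − 6 = day 20.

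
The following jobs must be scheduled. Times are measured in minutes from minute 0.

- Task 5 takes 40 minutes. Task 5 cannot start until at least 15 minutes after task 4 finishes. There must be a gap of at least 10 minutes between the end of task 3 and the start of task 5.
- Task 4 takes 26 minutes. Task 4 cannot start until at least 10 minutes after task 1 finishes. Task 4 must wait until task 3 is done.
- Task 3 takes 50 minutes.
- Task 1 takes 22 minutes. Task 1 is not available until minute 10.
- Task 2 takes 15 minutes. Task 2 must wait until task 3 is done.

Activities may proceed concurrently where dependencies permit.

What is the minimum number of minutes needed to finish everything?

Nothing blocks task 3, so it runs from minute 0 to minute 50.
Task 2 cannot begin until task 3 (finishes minute 50). It runs from minute 50 to 50 + 15 = minute 65.
Task 1 cannot begin until its own release at minute 10. It runs from minute 10 to 10 + 22 = minute 32.
Task 4 has to wait for task 1 (finishes minute 32, plus 10-minute gap → minute 42); task 3 (finishes minute 50). The latest of these is minute 50, so task 4 runs minute 50 to 50 + 26 = minute 76.
Task 5 cannot start until task 4 (finishes minute 76, plus 15-minute gap → minute 91); task 3 (finishes minute 50, plus 10-minute gap → minute 60). The controlling bound is minute 91, so task 5 finishes at 91 + 40 = minute 131.
All tasks are finished once the last one completes. Finish times: Task 1 at 32, Task 2 at 65, Task 3 at 50, Task 4 at 76, Task 5 at 131. The latest is minute 131.

131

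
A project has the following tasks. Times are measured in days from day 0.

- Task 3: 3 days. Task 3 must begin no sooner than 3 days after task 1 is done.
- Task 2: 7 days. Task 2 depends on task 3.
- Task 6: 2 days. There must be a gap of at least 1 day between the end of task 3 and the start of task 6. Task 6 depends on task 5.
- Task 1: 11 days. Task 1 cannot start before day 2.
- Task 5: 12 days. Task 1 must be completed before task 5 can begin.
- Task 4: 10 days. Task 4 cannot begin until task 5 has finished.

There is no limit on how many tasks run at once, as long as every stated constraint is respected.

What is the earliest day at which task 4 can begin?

After its own release at day 2, task 1 can start at day 2 and finishes at day 13.
Task 5 waits on task 1 (finishes day 13), so it starts at day 13 and finishes at 13 + 12 = day 25.
Task 4 waits on task 5 (finishes day 25), so the earliest it can start is day 25.

25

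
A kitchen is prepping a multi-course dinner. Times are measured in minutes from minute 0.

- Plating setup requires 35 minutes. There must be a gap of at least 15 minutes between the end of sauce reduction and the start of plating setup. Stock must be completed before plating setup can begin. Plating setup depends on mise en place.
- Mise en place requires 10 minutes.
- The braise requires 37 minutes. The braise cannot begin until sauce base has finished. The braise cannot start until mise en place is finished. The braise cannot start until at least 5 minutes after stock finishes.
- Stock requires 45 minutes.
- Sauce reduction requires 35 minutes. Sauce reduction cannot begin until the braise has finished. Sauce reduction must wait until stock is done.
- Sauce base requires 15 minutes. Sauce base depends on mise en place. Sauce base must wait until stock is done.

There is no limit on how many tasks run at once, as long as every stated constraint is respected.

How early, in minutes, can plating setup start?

Stock has no prerequisites, so it starts at minute 0 and finishes at minute 45.
Nothing blocks mise en place, so it runs from minute 0 to minute 10.
Sauce base needs all of mise en place (finishes minute 10); stock (finishes minute 45). That puts its earliest start at minute 45; it finishes at 45 + 15 = minute 60.
The braise has to wait for sauce base (finishes minute 60); mise en place (finishes minute 10); stock (finishes minute 45, plus 5-minute gap → minute 50). The latest of these is minute 60, so the braise runs minute 60 to 60 + 37 = minute 97.
Sauce reduction has to wait for the braise (finishes minute 97); stock (finishes minute 45). The latest of these is minute 97, so sauce reduction runs minute 97 to 97 + 35 = minute 132.
Plating setup waits on sauce reduction (finishes minute 132, plus 15-minute gap → minute 147); stock (finishes minute 45); mise en place (finishes minute 10). The latest of these is minute 147, which is the earliest plating setup can start.

147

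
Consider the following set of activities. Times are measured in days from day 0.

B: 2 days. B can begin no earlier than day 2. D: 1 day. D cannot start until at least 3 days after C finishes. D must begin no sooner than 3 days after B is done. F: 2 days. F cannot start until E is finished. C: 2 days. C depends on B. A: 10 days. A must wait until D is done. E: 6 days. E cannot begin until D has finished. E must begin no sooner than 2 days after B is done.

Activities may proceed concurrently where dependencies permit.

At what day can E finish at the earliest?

B cannot begin until its own release at day 2. It runs from day 2 to 2 + 2 = day 4.
After B (finishes day 4), C can start at day 4 and finishes at day 6.
For D: C (finishes day 6, plus 3-day gap → day 9); B (finishes day 4, plus 3-day gap → day 7). Taking the maximum gives a start of day 9, and it finishes at 9 + 1 = day 10.
E has to wait for D (finishes day 10); B (finishes day 4, plus 2-day gap → day 6). The latest of these is day 10, so E runs day 10 to 10 + 6 = day 16.

16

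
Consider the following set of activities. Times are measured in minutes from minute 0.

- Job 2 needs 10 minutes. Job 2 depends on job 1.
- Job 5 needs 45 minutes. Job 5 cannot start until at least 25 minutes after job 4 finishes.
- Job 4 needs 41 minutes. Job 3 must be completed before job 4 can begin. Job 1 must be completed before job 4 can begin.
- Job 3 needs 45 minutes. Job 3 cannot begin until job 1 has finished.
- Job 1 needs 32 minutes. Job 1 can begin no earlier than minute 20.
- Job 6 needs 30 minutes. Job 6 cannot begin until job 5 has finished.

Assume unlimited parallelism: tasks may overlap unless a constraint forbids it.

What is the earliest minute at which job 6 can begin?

Job 1 waits on its own release at minute 20, so it starts at minute 20 and finishes at 20 + 32 = minute 52.
Job 3 cannot begin until job 1 (finishes minute 52). It runs from minute 52 to 52 + 45 = minute 97.
Job 4 has to wait for job 3 (finishes minute 97); job 1 (finishes minute 52). The latest of these is minute 97, so job 4 runs minute 97 to 97 + 41 = minute 138.
Job 5 waits on job 4 (finishes minute 138, plus 25-minute gap → minute 163), so it starts at minute 163 and finishes at 163 + 45 = minute 208.
Job 6 waits on job 5 (finishes minute 208), so the earliest it can start is minute 208.

208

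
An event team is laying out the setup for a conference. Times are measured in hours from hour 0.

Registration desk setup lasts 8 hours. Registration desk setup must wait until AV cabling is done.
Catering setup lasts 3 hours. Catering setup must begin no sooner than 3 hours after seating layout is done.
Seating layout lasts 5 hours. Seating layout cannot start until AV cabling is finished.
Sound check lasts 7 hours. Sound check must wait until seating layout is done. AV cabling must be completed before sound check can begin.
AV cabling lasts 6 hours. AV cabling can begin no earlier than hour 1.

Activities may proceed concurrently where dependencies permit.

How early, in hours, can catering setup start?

AV cabling waits on its own release at hour 1, so it starts at hour 1 and finishes at 1 + 6 = hour 7.
Seating layout waits on AV cabling (finishes hour 7), so it starts at hour 7 and finishes at 7 + 5 = hour 12.
Catering setup waits on seating layout (finishes hour 12, plus 3-hour gap → hour 15), so the earliest it can start is hour 15.

15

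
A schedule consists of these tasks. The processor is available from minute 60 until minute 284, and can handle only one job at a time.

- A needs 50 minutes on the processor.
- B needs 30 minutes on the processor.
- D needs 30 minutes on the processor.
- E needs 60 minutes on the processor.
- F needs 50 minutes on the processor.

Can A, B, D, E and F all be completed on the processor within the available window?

The processor window is 284 − 60 = 224 minutes.
Running back to back, the jobs need 50 + 30 + 30 + 60 + 50 = 220 minutes on the processor.
Since 220 ≤ 224, they fit within the window.

Yes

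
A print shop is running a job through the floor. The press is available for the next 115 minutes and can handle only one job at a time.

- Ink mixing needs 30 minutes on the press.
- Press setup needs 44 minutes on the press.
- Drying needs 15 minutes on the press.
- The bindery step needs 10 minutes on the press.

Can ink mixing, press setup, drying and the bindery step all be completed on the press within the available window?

Yes

Running back to back, the jobs need 30 + 44 + 15 + 10 = 99 minutes on the press.
Since 99 ≤ 115, they fit within the window.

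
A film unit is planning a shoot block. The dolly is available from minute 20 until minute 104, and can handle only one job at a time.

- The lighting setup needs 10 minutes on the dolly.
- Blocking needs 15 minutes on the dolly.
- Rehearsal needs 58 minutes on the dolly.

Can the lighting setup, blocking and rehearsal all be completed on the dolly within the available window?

The dolly window is 104 − 20 = 84 minutes.
Running back to back, the jobs need 10 + 15 + 58 = 83 minutes on the dolly.
Since 83 ≤ 84, they fit within the window.

Yes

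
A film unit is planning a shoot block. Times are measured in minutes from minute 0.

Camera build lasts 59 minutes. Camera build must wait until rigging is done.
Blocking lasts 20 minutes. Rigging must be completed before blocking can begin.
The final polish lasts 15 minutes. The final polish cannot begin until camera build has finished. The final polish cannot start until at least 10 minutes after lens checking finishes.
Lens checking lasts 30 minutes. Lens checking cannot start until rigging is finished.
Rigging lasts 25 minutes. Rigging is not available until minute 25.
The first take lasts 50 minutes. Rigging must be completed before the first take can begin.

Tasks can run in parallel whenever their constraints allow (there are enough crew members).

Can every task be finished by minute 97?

No

Rigging waits on its own release at minute 25, so it starts at minute 25 and finishes at 25 + 25 = minute 50.
The first take cannot begin until rigging (finishes minute 50). It runs from minute 50 to 50 + 50 = minute 100.
After rigging (finishes minute 50), blocking can start at minute 50 and finishes at minute 70.
After rigging (finishes minute 50), lens checking can start at minute 50 and finishes at minute 80.
Camera build cannot begin until rigging (finishes minute 50). It runs from minute 50 to 50 + 59 = minute 109.
The final polish cannot start until camera build (finishes minute 109); lens checking (finishes minute 80, plus 10-minute gap → minute 90). The controlling bound is minute 109, so the final polish finishes at 109 + 15 = minute 124.
The earliest everything can be done is minute 124, which is after the deadline of 97, so it is not possible.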